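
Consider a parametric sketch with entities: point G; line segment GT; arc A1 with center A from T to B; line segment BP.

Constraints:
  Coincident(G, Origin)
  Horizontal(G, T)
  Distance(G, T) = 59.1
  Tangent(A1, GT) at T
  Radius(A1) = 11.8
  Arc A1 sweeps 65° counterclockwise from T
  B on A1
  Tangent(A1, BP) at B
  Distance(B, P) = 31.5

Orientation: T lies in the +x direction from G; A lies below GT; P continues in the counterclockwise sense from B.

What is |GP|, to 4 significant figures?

49.82

G is at the origin; GT is horizontal with |GT| = 59.1 and T on the +x side, so T = (59.10, 0.000). Since A1 is tangent to GT there, AT ⟂ GT, so A = T + (0, -11.8) = (59.10, -11.80). On A1, T sits at bearing 90° from A; a 65° counterclockwise sweep puts B at bearing 155°, so B = A + 11.8·(cos 155°, sin 155°) = (48.41, -6.813). A1 meets BP tangentially, so AB is at right angles to BP, so BP runs along (−sin 155°, cos 155°); with |BP| = 31.5, P = (35.09, -35.36). Then |GP| = |P − G| = 49.82.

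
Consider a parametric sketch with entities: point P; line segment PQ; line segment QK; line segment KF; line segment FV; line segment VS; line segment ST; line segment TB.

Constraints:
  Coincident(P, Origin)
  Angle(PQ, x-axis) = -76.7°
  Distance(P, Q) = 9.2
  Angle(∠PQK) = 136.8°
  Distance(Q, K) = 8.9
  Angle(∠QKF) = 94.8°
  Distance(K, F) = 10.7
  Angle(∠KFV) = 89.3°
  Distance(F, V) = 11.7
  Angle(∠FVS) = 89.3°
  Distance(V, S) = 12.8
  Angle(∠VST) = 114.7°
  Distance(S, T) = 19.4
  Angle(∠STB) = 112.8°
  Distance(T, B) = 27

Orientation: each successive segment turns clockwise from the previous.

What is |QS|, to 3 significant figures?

2.93

∠KFV = 89.3° gives FV at 64.2° from the x-axis; with |FV| = 11.7, V = (-6.92, -1.60). ∠FVS = 89.3° gives VS at -26.5° from the x-axis; with |VS| = 12.8, S = (4.54, -7.31). Then |QS| = |S − Q| = 2.93.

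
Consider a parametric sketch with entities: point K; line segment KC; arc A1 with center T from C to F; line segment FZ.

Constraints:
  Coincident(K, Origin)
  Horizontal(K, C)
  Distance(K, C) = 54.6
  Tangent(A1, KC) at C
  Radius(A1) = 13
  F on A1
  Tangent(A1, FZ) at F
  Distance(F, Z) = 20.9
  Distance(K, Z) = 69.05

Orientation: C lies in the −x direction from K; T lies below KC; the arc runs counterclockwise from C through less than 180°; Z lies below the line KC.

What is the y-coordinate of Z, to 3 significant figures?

-37.4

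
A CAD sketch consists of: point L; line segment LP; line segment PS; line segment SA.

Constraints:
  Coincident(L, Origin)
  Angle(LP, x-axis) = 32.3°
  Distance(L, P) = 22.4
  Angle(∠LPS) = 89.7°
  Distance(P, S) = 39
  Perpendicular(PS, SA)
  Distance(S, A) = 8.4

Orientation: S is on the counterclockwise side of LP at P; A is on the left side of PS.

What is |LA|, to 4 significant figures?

41.33

L is at the origin; LP runs at 32.3° with length 22.4, so P = 22.4·(cos 32.3°, sin 32.3°) = (18.93, 11.97). ∠LPS = 89.7°, so PS runs at 32.3° + (180° − 89.7°) = 122.6° from the x-axis; with |PS| = 39.0, S = P + 39.0·(cos 122.6°, sin 122.6°) = (-2.078, 44.83). The perpendicularity gives SA at right angles to PS; with |SA| = 8.4 on the left of PS, A = S + 8.4·(-0.8425, -0.5388) = (-9.155, 40.30). Then |LA| = |A − L| = 41.33.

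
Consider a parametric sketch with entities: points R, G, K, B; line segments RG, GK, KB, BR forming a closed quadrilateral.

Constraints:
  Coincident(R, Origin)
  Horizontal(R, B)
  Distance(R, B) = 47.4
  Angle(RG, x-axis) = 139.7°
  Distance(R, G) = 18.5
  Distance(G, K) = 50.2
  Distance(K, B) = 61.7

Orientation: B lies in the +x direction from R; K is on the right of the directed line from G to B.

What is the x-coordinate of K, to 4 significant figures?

-2.135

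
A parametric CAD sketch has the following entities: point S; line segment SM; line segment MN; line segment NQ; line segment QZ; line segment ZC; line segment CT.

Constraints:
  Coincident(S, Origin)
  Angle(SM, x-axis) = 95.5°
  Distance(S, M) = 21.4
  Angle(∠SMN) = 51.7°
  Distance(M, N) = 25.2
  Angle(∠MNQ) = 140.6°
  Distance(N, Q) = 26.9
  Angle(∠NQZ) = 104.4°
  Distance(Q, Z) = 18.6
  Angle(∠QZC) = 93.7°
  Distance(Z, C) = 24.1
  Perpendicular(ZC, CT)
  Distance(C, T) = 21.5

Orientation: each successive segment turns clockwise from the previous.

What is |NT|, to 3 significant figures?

5.43

S is at the origin; SM runs at 95.5° with length 21.4, so M = (-2.05, 21.3). ∠SMN = 51.7° gives MN at -32.8° from the x-axis; with |MN| = 25.2, N = (19.1, 7.65). ∠MNQ = 140.6° gives NQ at -72.2° from the x-axis; with |NQ| = 26.9, Q = (27.4, -18.0). ∠NQZ = 104.4° gives QZ at -148° from the x-axis; with |QZ| = 18.6, Z = (11.6, -27.9). ∠QZC = 93.7° gives ZC at 126° from the x-axis; with |ZC| = 24.1, C = (-2.52, -8.35). ZC ⟂ CT, so CT runs at 35.9°; with |CT| = 21.5, T = (14.9, 4.26). Then |NT| = |T − N| = 5.43.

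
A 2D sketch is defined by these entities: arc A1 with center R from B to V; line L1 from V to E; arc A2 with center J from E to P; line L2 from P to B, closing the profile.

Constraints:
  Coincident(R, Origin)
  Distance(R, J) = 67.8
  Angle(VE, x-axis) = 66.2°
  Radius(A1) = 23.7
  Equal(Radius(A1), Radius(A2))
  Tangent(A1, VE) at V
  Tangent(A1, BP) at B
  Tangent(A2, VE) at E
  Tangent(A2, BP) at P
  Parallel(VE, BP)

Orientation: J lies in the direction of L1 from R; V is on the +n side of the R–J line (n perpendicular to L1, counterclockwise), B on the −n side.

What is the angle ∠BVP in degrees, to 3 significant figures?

55.0°

The slot axis is L1's direction at 66.2°, so u = (cos 66.2°, sin 66.2°) = (0.404, 0.915) and n = (−sin 66.2°, cos 66.2°) = (-0.915, 0.404). R is at the origin and J lies 67.8 along u from R, so J = 67.8·u = (27.4, 62.0). Tangency of A1 to both parallel lines with radius 23.7 puts V and B at R ± 23.7·n: V = (-21.7, 9.56), B = (21.7, -9.56). Equal radii place E and P the same way about J: E = J + 23.7·n = (5.68, 71.6), P = J − 23.7·n = (49.0, 52.5). Then cos ∠BVP = VB·VP / (|VB||VP|), giving 55.0°.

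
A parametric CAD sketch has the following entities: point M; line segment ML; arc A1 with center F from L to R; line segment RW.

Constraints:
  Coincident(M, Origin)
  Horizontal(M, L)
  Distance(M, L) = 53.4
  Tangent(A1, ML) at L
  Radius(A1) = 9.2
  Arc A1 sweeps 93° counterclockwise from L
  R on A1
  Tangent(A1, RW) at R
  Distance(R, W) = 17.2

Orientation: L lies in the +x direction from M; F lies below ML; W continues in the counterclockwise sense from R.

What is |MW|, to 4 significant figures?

52.50

On A1, L sits at bearing 90° from F; a 93° counterclockwise sweep puts R at bearing 183°, so R = F + 9.2·(cos 183°, sin 183°) = (44.21, -9.681). Tangency of A1 to RW means the radius FR is perpendicular to RW, so RW runs along (−sin 183°, cos 183°); with |RW| = 17.2, W = (45.11, -26.86). Then |MW| = |W − M| = 52.50.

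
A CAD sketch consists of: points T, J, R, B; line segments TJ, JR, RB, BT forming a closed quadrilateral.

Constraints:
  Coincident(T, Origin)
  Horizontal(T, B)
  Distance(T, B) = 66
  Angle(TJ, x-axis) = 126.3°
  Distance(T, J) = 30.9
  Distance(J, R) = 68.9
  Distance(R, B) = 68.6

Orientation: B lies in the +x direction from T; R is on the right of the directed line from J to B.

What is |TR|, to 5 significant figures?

39.383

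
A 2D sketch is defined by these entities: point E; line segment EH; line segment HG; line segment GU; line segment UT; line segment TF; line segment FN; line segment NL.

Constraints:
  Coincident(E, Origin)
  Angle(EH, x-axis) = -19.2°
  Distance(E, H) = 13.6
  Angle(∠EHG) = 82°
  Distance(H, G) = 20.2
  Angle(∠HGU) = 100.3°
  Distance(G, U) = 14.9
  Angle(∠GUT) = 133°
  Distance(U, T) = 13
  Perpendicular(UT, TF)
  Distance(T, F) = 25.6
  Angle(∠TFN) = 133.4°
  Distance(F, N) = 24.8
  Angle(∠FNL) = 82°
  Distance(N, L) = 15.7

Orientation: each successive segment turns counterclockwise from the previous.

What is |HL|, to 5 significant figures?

16.258

E is at the origin; EH runs at -19.2° with length 13.6, so H = (12.844, -4.4726). ∠EHG = 82.0° gives HG at 78.800° from the x-axis; with |HG| = 20.2, G = (16.767, 15.343). ∠HGU = 100.3° gives GU at 158.50° from the x-axis; with |GU| = 14.9, U = (2.9038, 20.804). ∠GUT = 133.0° gives UT at -154.50° from the x-axis; with |UT| = 13.0, T = (-8.8298, 15.207). UT is perpendicular to TF, so TF runs at -64.500°; with |TF| = 25.6, F = (2.1913, -7.8993). ∠TFN = 133.4° gives FN at -17.900° from the x-axis; with |FN| = 24.8, N = (25.791, -15.522). ∠FNL = 82.0° gives NL at 80.100° from the x-axis; with |NL| = 15.7, L = (28.490, -0.055479). Then |HL| = |L − H| = 16.258.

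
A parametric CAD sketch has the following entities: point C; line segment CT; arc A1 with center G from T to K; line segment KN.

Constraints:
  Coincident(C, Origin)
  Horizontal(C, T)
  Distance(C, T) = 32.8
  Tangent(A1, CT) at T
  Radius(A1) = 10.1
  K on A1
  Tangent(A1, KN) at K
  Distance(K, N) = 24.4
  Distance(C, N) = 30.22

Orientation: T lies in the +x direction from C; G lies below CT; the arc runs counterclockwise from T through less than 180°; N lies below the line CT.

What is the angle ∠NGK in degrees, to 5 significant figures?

67.514°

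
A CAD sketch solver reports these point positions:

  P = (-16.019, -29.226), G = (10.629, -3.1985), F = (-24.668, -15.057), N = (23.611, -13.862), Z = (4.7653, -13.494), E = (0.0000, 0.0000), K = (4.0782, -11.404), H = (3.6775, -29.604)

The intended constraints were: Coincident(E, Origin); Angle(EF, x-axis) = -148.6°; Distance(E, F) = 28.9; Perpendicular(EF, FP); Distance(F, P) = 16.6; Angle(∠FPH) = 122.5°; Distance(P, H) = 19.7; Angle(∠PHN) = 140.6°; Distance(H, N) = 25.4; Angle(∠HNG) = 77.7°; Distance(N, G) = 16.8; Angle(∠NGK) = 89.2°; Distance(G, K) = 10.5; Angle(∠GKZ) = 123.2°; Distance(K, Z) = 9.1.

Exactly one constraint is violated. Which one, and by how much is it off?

Distance(K, Z) = 9.1 — off by 6.90.

E = (0.00, 0.00) ✓; EF at -148.6° ✓; |EF| = 28.90 ✓; ∠(EF, FP) = 90.00° ✓; |FP| = 16.60 ✓; ∠FPH = 122.5° ✓; |PH| = 19.70 ✓; ∠PHN = 140.6° ✓; |HN| = 25.40 ✓; ∠HNG = 77.70° ✓; |NG| = 16.80 ✓; ∠NGK = 89.20° ✓; |GK| = 10.50 ✓; ∠GKZ = 123.2° ✓; |KZ| = 2.200 ✗.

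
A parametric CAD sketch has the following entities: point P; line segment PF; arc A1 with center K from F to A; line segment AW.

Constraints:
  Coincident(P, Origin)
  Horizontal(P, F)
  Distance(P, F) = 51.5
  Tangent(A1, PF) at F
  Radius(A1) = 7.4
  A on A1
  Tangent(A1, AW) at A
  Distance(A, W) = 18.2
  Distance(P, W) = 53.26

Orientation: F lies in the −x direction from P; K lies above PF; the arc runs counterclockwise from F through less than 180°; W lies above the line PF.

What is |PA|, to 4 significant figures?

44.92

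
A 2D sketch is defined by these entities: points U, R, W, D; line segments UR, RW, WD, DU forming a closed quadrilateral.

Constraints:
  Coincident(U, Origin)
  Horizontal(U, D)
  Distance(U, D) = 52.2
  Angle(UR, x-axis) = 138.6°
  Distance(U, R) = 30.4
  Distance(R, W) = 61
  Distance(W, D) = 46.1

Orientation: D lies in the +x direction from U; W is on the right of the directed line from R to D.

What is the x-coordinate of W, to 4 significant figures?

15.25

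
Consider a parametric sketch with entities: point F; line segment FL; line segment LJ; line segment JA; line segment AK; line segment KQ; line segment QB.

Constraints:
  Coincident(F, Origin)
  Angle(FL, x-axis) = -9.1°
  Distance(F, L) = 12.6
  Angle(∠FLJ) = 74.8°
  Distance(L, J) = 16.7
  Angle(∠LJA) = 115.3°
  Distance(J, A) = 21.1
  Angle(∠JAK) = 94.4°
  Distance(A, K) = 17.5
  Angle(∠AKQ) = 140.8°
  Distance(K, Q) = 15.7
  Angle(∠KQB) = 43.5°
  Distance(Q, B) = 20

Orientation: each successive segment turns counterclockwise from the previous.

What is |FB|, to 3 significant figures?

8.50

F is at the origin; FL runs at -9.1° with length 12.6, so L = (12.4, -1.99). ∠FLJ = 74.8° gives LJ at 96.1° from the x-axis; with |LJ| = 16.7, J = (10.7, 14.6). ∠LJA = 115.3° gives JA at 161° from the x-axis; with |JA| = 21.1, A = (-9.26, 21.6). ∠JAK = 94.4° gives AK at -114° from the x-axis; with |AK| = 17.5, K = (-16.3, 5.52). ∠AKQ = 140.8° gives KQ at -74.4° from the x-axis; with |KQ| = 15.7, Q = (-12.0, -9.61). ∠KQB = 43.5° gives QB at 62.1° from the x-axis; with |QB| = 20.0, B = (-2.69, 8.07). Then |FB| = |B − F| = 8.50.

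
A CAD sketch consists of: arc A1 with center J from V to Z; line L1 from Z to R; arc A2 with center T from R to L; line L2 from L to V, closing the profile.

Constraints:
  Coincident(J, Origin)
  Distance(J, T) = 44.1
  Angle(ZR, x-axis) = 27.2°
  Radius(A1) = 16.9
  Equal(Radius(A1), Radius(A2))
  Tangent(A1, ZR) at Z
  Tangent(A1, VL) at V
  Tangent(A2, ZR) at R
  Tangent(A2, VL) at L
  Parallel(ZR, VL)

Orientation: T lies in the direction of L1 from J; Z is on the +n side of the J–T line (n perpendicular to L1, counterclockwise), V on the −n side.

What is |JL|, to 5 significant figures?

47.227

Tangency of A1 to both parallel lines with radius 16.9 puts Z and V at J ± 16.9·n: Z = (-7.7250, 15.031), V = (7.7250, -15.031). Equal radii place R and L the same way about T: R = T + 16.9·n = (31.498, 35.189), L = T − 16.9·n = (46.948, 5.1269). Then |JL| = |L − J| = 47.227.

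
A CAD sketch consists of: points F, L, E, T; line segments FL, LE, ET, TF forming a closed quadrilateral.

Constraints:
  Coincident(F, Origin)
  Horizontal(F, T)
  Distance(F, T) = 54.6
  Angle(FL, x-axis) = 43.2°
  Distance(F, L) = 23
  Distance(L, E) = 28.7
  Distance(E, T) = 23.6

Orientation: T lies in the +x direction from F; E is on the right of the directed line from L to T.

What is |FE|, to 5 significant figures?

33.528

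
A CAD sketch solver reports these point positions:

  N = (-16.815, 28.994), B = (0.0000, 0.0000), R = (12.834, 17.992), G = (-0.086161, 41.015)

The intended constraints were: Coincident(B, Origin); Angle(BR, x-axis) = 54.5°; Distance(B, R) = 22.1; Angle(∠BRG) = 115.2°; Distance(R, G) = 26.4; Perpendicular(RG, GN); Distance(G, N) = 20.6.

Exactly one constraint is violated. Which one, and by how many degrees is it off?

Perpendicular(RG, GN) — off by 6.40°.

B = (0.00, 0.00) ✓; BR at 54.50° ✓; |BR| = 22.10 ✓; ∠BRG = 115.2° ✓; |RG| = 26.40 ✓; ∠(RG, GN) = 96.40° ✗; |GN| = 20.60 ✓.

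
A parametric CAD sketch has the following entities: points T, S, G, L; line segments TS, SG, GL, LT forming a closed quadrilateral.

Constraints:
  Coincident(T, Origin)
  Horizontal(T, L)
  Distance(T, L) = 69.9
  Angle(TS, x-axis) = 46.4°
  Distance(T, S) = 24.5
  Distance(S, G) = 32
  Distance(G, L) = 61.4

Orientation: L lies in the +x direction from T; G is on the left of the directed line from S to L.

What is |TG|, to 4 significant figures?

55.74

T is at the origin; T and L share the same y with |TL| = 69.9 and L in +x, so L = (69.9, 0). TS runs at 46.4° with |TS| = 24.5, so S = (16.90, 17.74). G is determined by |SG| = 32.0 and |GL| = 61.4 together: it lies at the intersection of circle(S, 32.0) and circle(L, 61.4). With |SL| = 55.89, the foot of the radical line on SL is 3.384 from S and the perpendicular offset is √(32.0² − 3.384²) = 31.82. Taking the left-of-SL solution: G = (30.21, 46.84).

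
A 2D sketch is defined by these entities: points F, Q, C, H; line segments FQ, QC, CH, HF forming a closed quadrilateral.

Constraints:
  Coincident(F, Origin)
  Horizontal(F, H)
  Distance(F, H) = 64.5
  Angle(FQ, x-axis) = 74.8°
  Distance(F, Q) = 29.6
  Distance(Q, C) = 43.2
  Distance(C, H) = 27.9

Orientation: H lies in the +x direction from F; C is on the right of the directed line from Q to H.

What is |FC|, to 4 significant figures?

36.97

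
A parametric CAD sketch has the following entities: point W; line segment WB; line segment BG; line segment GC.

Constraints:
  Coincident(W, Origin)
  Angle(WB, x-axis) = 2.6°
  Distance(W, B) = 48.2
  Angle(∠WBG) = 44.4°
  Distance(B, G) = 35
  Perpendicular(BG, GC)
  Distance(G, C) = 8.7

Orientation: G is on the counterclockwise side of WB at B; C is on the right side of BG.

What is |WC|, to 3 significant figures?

42.4

W is at the origin; WB runs at 2.6° with length 48.2, so B = 48.2·(cos 2.6°, sin 2.6°) = (48.2, 2.19). ∠WBG = 44.4°, so BG runs at 2.6° + (180° − 44.4°) = 138° from the x-axis; with |BG| = 35.0, G = B + 35.0·(cos 138°, sin 138°) = (22.1, 25.5). BG ⟂ GC; with |GC| = 8.7 on the right of BG, C = G + 8.7·(0.667, 0.745) = (27.9, 32.0). Then |WC| = |C − W| = 42.4.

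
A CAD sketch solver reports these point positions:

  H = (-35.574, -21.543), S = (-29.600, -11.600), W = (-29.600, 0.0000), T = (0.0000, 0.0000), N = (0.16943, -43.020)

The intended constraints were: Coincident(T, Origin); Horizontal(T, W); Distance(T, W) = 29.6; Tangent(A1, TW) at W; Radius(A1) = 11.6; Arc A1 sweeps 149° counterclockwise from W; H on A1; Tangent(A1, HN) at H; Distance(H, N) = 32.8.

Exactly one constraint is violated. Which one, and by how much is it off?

Distance(H, N) = 32.8 — off by 8.90.

T = (0.00, 0.00) ✓; T.y = 0.00, W.y = 0.00 ✓; |TW| = 29.60 ✓; ∠(SW, WT) = 90.00° ✓; |SW| = 11.60 ✓; bearing(S→H) − bearing(S→W) = 149.0° ✓; |SH| = 11.60 ✓; ∠(SH, HN) = 90.00° ✓; |HN| = 41.70 ✗.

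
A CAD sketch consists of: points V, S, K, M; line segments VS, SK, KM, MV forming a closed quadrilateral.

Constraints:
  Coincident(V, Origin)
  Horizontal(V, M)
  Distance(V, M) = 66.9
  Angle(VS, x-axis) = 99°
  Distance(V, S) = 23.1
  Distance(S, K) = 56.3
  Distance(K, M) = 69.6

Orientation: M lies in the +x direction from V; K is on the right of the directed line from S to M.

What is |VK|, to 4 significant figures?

33.20

Checks: |SK| = 56.30 ✓; |KM| = 69.60 ✓.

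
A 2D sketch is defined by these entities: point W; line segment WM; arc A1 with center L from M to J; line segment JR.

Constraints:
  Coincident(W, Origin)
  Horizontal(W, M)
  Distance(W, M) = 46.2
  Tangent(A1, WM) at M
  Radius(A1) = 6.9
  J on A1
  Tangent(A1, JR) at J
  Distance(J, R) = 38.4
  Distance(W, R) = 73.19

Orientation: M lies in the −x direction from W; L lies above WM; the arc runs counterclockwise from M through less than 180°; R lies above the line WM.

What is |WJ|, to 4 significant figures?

41.42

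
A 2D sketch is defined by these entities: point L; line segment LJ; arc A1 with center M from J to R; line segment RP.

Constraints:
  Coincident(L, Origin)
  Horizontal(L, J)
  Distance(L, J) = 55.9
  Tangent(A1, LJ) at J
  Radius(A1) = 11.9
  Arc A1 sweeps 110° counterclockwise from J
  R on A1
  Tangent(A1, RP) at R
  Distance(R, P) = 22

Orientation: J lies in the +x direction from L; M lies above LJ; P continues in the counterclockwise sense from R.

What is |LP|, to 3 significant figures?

69.9

On A1, J sits at bearing -90° from M; a 110° counterclockwise sweep puts R at bearing 20°, so R = M + 11.9·(cos 20°, sin 20°) = (67.1, 16.0). A1 meets RP tangentially, so MR is at right angles to RP, so RP runs along (−sin 20°, cos 20°); with |RP| = 22.0, P = (59.6, 36.6). Then |LP| = |P − L| = 69.9.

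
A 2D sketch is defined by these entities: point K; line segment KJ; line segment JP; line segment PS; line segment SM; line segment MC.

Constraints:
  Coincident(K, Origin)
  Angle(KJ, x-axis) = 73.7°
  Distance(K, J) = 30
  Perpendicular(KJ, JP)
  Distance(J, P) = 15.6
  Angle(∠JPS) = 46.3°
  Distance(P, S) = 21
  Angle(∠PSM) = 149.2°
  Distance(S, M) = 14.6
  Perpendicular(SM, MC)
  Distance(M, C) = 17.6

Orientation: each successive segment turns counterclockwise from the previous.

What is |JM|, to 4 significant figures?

23.08

K is at the origin; KJ runs at 73.7° with length 30.0, so J = (8.420, 28.79). KJ is perpendicular to JP, so JP runs at 163.7°; with |JP| = 15.6, P = (-6.553, 33.17). ∠JPS = 46.3° gives PS at -62.60° from the x-axis; with |PS| = 21.0, S = (3.111, 14.53). ∠PSM = 149.2° gives SM at -31.80° from the x-axis; with |SM| = 14.6, M = (15.52, 6.835). Then |JM| = |M − J| = 23.08.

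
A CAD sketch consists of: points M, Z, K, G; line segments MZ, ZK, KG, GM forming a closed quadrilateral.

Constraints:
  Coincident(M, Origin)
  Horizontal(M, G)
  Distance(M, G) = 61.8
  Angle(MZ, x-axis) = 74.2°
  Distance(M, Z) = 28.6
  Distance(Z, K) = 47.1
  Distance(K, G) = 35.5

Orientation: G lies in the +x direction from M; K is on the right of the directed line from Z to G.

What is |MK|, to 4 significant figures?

32.66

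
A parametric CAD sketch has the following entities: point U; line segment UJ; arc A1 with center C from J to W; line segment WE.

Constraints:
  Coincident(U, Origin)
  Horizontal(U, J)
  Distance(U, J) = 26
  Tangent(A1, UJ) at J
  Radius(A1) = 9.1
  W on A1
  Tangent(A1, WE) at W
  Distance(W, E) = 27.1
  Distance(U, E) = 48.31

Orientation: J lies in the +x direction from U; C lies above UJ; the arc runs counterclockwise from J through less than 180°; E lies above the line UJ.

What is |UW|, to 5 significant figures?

36.538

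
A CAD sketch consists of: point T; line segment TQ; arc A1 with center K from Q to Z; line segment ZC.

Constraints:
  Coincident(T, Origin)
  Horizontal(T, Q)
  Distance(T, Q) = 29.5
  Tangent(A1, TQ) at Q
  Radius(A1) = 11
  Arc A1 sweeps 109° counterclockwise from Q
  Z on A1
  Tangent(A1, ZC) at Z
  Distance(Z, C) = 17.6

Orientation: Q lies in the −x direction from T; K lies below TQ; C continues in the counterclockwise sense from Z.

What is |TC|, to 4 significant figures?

46.29

T is at the origin; TQ is horizontal with |TQ| = 29.5 and Q on the −x side, so Q = (-29.50, 0.000). Since A1 is tangent to TQ there, KQ ⟂ TQ, so K = Q + (0, -11) = (-29.50, -11.00). On A1, Q sits at bearing 90° from K; a 109° counterclockwise sweep puts Z at bearing 199°, so Z = K + 11.0·(cos 199°, sin 199°) = (-39.90, -14.58). The tangent condition forces KZ to be normal to ZC, so ZC runs along (−sin 199°, cos 199°); with |ZC| = 17.6, C = (-34.17, -31.22). Then |TC| = |C − T| = 46.29.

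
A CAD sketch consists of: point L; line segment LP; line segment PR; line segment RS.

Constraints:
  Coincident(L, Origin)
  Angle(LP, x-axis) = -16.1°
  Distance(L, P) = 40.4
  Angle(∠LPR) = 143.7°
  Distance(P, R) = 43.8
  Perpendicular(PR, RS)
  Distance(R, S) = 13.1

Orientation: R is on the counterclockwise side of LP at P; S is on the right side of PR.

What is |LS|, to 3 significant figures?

84.9

L is at the origin; LP runs at -16.1° with length 40.4, so P = 40.4·(cos -16.1°, sin -16.1°) = (38.8, -11.2). ∠LPR = 143.7°, so PR runs at -16.1° + (180° − 143.7°) = 20.2° from the x-axis; with |PR| = 43.8, R = P + 43.8·(cos 20.2°, sin 20.2°) = (79.9, 3.92). PR is perpendicular to RS; with |RS| = 13.1 on the right of PR, S = R + 13.1·(0.345, -0.938) = (84.4, -8.37). Then |LS| = |S − L| = 84.9.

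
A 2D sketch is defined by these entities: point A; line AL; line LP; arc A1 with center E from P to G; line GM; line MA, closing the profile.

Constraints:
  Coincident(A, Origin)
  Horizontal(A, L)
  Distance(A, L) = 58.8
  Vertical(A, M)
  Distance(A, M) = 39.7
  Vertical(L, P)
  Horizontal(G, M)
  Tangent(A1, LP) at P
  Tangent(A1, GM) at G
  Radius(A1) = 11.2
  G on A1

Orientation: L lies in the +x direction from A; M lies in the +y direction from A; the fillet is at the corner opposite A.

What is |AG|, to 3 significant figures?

62.0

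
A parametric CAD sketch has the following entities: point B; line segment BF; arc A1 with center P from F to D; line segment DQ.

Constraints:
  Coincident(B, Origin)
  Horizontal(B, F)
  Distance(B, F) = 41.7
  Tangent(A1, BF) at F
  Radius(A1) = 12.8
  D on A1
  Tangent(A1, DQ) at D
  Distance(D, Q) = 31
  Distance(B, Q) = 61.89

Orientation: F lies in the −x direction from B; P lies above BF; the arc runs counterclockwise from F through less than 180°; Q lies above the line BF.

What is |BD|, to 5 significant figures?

34.510

Checks: |BF| = 41.70 ✓; |PD| = 12.80 ✓; ∠(PD, DQ) = 90.00° ✓; |DQ| = 31.00 ✓; |BQ| = 61.89 ✓.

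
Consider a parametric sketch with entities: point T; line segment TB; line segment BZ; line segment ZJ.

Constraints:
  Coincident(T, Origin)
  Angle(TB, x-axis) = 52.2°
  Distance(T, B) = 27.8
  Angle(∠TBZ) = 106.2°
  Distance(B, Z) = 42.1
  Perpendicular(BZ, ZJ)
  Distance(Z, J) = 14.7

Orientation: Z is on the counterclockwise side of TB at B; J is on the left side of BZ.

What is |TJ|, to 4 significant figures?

51.28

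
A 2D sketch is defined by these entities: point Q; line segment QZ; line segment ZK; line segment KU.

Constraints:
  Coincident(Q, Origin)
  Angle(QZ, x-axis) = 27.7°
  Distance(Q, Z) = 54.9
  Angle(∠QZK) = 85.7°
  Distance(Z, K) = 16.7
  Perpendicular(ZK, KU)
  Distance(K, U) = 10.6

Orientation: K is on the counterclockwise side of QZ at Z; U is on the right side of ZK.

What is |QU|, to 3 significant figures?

66.5

∠QZK = 85.7°, so ZK runs at 27.7° + (180° − 85.7°) = 122° from the x-axis; with |ZK| = 16.7, K = Z + 16.7·(cos 122°, sin 122°) = (39.8, 39.7). ZK is perpendicular to KU; with |KU| = 10.6 on the right of ZK, U = K + 10.6·(0.848, 0.530) = (48.7, 45.3). Then |QU| = |U − Q| = 66.5.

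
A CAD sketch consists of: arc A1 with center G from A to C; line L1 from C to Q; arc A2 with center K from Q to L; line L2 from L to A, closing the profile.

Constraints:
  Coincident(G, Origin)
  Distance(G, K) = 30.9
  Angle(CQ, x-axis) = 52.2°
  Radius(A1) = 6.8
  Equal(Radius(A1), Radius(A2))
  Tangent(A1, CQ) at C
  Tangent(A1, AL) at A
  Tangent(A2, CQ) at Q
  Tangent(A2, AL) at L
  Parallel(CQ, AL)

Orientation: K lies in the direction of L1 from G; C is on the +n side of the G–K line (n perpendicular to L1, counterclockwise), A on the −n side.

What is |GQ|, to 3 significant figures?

31.6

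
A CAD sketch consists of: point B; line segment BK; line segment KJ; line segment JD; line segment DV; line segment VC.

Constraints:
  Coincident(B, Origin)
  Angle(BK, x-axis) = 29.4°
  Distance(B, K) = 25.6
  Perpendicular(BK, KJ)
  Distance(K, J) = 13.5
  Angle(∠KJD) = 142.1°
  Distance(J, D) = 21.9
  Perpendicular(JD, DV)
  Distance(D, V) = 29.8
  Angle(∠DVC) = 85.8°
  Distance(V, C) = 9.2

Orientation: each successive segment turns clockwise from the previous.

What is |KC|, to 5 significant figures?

31.313

B is at the origin; BK runs at 29.4° with length 25.6, so K = (22.303, 12.567). The perpendicularity gives KJ at right angles to BK, so KJ runs at -60.600°; with |KJ| = 13.5, J = (28.930, 0.80575). ∠KJD = 142.1° gives JD at -98.500° from the x-axis; with |JD| = 21.9, D = (25.693, -20.854). JD ⟂ DV, so DV runs at 171.50°; with |DV| = 29.8, V = (-3.7794, -16.449). ∠DVC = 85.8° gives VC at 77.300° from the x-axis; with |VC| = 9.2, C = (-1.7568, -7.4741). Then |KC| = |C − K| = 31.313.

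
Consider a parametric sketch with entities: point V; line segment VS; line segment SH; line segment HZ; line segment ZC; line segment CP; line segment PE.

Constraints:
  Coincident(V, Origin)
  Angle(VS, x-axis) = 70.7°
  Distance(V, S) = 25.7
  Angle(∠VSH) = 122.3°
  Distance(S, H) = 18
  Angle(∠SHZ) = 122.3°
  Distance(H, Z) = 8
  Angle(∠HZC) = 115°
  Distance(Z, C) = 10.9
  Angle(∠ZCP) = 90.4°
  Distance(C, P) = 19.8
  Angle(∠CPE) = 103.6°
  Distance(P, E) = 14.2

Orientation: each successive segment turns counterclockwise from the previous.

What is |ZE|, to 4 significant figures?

23.40

V is at the origin; VS runs at 70.7° with length 25.7, so S = (8.494, 24.26). ∠VSH = 122.3° gives SH at 128.4° from the x-axis; with |SH| = 18.0, H = (-2.686, 38.36). ∠SHZ = 122.3° gives HZ at -173.9° from the x-axis; with |HZ| = 8.0, Z = (-10.64, 37.51). ∠HZC = 115.0° gives ZC at -108.9° from the x-axis; with |ZC| = 10.9, C = (-14.17, 27.20). ∠ZCP = 90.4° gives CP at -19.30° from the x-axis; with |CP| = 19.8, P = (4.515, 20.66). ∠CPE = 103.6° gives PE at 57.10° from the x-axis; with |PE| = 14.2, E = (12.23, 32.58). Then |ZE| = |E − Z| = 23.40.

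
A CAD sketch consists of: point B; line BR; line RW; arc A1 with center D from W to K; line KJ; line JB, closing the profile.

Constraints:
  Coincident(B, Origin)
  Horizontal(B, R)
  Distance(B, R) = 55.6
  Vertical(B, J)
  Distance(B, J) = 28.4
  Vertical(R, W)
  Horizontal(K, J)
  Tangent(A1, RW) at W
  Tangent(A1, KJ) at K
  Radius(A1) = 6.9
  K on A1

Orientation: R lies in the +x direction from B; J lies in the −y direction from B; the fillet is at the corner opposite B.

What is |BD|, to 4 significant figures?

53.23

B is at the origin; B and R share the same y with |BR| = 55.6 and R on the +x side, so R = (55.60, 0.000). B and J share the same x with |BJ| = 28.4 and J on the −y side, so J = (0.000, -28.40). The virtual corner opposite B is at (55.60, -28.40). Since A1 is tangent to RW there, DW ⟂ RW and since A1 is tangent to KJ there, DK ⟂ KJ, with radius 6.9, so the center D sits 6.9 in from both sides at D = (48.70, -21.50). Then |BD| = |D − B| = 53.23.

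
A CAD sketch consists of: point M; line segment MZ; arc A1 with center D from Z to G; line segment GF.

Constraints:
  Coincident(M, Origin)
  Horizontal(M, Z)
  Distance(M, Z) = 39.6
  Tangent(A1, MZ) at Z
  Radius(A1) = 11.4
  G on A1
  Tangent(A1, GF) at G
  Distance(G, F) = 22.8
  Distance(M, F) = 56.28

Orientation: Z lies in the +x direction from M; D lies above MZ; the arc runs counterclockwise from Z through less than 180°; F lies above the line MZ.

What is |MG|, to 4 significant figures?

52.59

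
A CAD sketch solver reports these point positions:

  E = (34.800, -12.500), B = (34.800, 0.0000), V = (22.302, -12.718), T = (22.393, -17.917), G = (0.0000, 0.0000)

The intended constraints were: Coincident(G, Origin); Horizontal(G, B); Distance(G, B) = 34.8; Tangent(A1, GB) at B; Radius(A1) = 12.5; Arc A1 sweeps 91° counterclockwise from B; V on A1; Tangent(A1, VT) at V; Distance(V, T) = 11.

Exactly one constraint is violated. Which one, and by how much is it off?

Distance(V, T) = 11 — off by 5.80.

G = (0.00, 0.00) ✓; G.y = 0.00, B.y = 0.00 ✓; |GB| = 34.80 ✓; ∠(EB, BG) = 90.00° ✓; |EB| = 12.50 ✓; bearing(E→V) − bearing(E→B) = 91.00° ✓; |EV| = 12.50 ✓; ∠(EV, VT) = 90.00° ✓; |VT| = 5.200 ✗.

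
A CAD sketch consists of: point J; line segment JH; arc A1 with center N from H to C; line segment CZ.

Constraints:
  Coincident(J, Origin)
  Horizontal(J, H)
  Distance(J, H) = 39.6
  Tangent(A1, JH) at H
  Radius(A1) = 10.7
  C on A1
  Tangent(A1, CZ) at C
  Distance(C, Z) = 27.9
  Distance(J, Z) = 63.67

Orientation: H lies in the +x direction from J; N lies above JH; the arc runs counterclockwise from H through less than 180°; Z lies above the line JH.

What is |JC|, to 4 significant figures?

51.39

Checks: J = (0.00, 0.00) ✓; |NC| = 10.70 ✓; ∠(NC, CZ) = 90.00° ✓; |CZ| = 27.90 ✓; |JZ| = 63.67 ✓.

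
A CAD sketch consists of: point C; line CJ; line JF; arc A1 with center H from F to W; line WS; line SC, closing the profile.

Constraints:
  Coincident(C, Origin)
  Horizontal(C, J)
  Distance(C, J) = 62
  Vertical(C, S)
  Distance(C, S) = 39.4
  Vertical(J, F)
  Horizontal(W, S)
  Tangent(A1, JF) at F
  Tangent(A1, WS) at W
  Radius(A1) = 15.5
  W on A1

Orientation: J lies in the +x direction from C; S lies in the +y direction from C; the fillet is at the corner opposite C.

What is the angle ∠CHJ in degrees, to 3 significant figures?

95.8°

C is at the origin; C and J share the same y with |CJ| = 62.0 and J on the +x side, so J = (62.0, 0.00). C and S share the same x with |CS| = 39.4 and S on the +y side, so S = (0.00, 39.4). The virtual corner opposite C is at (62.0, 39.4). A1 meets JF tangentially, so HF is at right angles to JF and the tangent condition forces HW to be normal to WS, with radius 15.5, so the center H sits 15.5 in from both sides at H = (46.5, 23.9). Then cos ∠CHJ = HC·HJ / (|HC||HJ|), giving 95.8°.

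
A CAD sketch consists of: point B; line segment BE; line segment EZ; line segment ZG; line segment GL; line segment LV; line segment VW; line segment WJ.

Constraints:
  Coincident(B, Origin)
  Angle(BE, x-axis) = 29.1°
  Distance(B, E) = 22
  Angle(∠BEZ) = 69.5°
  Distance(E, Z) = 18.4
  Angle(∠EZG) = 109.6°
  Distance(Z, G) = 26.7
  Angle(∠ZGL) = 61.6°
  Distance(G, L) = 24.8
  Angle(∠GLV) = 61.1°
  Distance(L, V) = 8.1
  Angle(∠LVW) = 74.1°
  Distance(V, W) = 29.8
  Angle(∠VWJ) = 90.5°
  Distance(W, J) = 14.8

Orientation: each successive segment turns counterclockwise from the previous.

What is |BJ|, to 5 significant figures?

27.857

B is at the origin; BE runs at 29.1° with length 22.0, so E = (19.223, 10.699). ∠BEZ = 69.5° gives EZ at 139.60° from the x-axis; with |EZ| = 18.4, Z = (5.2107, 22.625). ∠EZG = 109.6° gives ZG at -150.00° from the x-axis; with |ZG| = 26.7, G = (-17.912, 9.2748). ∠ZGL = 61.6° gives GL at -31.600° from the x-axis; with |GL| = 24.8, L = (3.2106, -3.7201). ∠GLV = 61.1° gives LV at 87.300° from the x-axis; with |LV| = 8.1, V = (3.5922, 4.3709). ∠LVW = 74.1° gives VW at -166.80° from the x-axis; with |VW| = 29.8, W = (-25.420, -2.4339). ∠VWJ = 90.5° gives WJ at -77.300° from the x-axis; with |WJ| = 14.8, J = (-22.167, -16.872). Then |BJ| = |J − B| = 27.857.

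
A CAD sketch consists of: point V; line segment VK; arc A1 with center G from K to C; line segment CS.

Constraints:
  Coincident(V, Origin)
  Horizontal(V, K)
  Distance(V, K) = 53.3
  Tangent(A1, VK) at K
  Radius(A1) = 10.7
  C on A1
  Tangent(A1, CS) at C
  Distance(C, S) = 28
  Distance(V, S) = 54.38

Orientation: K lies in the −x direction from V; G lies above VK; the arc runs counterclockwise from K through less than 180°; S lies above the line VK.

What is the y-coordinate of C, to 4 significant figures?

9.506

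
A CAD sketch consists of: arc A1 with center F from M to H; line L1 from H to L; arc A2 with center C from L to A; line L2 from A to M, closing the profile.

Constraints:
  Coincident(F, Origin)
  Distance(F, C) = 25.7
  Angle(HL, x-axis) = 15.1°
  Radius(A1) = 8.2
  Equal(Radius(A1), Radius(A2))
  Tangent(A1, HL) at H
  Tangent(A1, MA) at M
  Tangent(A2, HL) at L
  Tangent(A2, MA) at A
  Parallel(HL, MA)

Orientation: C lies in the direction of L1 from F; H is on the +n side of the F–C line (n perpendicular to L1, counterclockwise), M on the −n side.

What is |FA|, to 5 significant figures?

26.976

The slot axis is L1's direction at 15.1°, so u = (cos 15.1°, sin 15.1°) = (0.96547, 0.26050) and n = (−sin 15.1°, cos 15.1°) = (-0.26050, 0.96547). F is at the origin and C lies 25.7 along u from F, so C = 25.7·u = (24.813, 6.6950). Tangency of A1 to both parallel lines with radius 8.2 puts H and M at F ± 8.2·n: H = (-2.1361, 7.9169), M = (2.1361, -7.9169). Equal radii place L and A the same way about C: L = C + 8.2·n = (22.677, 14.612), A = C − 8.2·n = (26.949, -1.2219). Then |FA| = |A − F| = 26.976.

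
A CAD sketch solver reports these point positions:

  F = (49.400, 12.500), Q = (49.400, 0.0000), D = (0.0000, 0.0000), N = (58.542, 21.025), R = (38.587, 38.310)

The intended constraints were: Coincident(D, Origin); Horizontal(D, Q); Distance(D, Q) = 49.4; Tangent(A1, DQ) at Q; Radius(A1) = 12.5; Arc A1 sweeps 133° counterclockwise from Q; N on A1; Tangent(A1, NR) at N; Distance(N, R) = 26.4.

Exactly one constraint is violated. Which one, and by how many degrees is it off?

Tangent(A1, NR) at N — off by 6.10°.

D = (0.00, 0.00) ✓; D.y = 0.00, Q.y = 0.00 ✓; |DQ| = 49.40 ✓; ∠(FQ, QD) = 90.00° ✓; |FQ| = 12.50 ✓; bearing(F→N) − bearing(F→Q) = 133.0° ✓; |FN| = 12.50 ✓; ∠(FN, NR) = 83.90° ✗; |NR| = 26.40 ✓.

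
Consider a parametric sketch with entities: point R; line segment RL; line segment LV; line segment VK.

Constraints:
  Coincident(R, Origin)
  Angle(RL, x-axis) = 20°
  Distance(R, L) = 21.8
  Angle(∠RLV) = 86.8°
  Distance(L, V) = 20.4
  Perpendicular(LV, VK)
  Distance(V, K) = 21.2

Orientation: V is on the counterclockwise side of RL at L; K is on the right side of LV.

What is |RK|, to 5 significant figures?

47.054

R is at the origin; RL runs at 20.0° with length 21.8, so L = 21.8·(cos 20.0°, sin 20.0°) = (20.485, 7.4560). ∠RLV = 86.8°, so LV runs at 20.0° + (180° − 86.8°) = 113.20° from the x-axis; with |LV| = 20.4, V = L + 20.4·(cos 113.20°, sin 113.20°) = (12.449, 26.206). The perpendicularity gives VK at right angles to LV; with |VK| = 21.2 on the right of LV, K = V + 21.2·(0.91914, 0.39394) = (31.935, 34.558). Then |RK| = |K − R| = 47.054.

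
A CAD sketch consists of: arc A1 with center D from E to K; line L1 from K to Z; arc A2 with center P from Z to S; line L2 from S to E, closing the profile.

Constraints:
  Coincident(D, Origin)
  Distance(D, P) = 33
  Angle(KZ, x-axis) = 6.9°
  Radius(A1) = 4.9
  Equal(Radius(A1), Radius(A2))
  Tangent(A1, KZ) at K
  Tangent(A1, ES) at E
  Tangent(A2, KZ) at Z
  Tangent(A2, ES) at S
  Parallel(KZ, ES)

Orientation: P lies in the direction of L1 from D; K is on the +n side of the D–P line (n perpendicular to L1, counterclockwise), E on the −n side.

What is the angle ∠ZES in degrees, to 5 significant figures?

16.540°

The slot axis is L1's direction at 6.9°, so u = (cos 6.9°, sin 6.9°) = (0.99276, 0.12014) and n = (−sin 6.9°, cos 6.9°) = (-0.12014, 0.99276). D is at the origin and P lies 33.0 along u from D, so P = 33.0·u = (32.761, 3.9645). Tangency of A1 to both parallel lines with radius 4.9 puts K and E at D ± 4.9·n: K = (-0.58867, 4.8645), E = (0.58867, -4.8645). Equal radii place Z and S the same way about P: Z = P + 4.9·n = (32.172, 8.8290), S = P − 4.9·n = (33.350, -0.90000). Then cos ∠ZES = EZ·ES / (|EZ||ES|), giving 16.540°.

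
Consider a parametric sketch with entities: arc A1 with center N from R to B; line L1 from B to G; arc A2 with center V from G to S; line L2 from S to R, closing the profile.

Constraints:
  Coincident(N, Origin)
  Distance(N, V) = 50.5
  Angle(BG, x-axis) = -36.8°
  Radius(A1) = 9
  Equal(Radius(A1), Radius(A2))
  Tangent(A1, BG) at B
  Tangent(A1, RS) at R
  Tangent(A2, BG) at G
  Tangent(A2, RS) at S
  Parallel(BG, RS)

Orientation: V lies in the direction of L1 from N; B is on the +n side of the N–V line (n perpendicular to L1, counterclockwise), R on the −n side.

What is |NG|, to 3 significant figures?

51.3

Tangency of A1 to both parallel lines with radius 9.0 puts B and R at N ± 9.0·n: B = (5.39, 7.21), R = (-5.39, -7.21). Equal radii place G and S the same way about V: G = V + 9.0·n = (45.8, -23.0), S = V − 9.0·n = (35.0, -37.5). Then |NG| = |G − N| = 51.3.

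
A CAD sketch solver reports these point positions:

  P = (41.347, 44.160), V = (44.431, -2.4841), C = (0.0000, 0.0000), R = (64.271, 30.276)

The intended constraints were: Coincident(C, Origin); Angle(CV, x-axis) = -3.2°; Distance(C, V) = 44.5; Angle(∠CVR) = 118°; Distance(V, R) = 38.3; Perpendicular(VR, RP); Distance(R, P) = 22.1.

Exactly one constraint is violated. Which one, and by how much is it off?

Distance(R, P) = 22.1 — off by 4.70.

C = (0.00, 0.00) ✓; CV at -3.200° ✓; |CV| = 44.50 ✓; ∠CVR = 118.0° ✓; |VR| = 38.30 ✓; ∠(VR, RP) = 90.00° ✓; |RP| = 26.80 ✗.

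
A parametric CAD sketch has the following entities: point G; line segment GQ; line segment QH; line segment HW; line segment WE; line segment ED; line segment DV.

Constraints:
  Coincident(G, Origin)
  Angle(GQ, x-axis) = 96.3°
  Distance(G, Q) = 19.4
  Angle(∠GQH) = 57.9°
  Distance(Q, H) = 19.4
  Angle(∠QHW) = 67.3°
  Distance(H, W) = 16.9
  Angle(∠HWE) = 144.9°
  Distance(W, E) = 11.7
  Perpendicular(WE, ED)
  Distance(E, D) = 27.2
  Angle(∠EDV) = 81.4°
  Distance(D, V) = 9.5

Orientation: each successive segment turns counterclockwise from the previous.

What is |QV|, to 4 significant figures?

5.731

The perpendicularity gives ED at right angles to WE, so ED runs at 96.20°; with |ED| = 27.2, D = (6.157, 27.37). ∠EDV = 81.4° gives DV at -165.2° from the x-axis; with |DV| = 9.5, V = (-3.028, 24.94). Then |QV| = |V − Q| = 5.731.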